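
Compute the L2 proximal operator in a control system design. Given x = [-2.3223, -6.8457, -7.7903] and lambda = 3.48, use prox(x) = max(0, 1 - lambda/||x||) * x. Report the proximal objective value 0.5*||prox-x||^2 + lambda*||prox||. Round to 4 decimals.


Step 1: Compute ||x||.
||x|| = 10.6276
Step 2: Compute scaling factor.
scale = max(0, 1 - 3.48/10.6276) = 0.6726
Step 3: prox(x) = [-1.5619, -4.6041, -5.2394]
||prox(x)|| = 7.1476
Step 4: Proximal objective.
0.5*||prox-x||^2 = 6.0552
lambda*||prox|| = 24.8736
Total = 30.9288


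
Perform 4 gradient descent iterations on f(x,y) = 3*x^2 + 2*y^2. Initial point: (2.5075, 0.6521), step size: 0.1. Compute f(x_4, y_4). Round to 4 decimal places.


Gradient descent on f(x,y) = 3*x^2 + 2*y^2.
Starting point: (2.5075, 0.6521), alpha = 0.1
Step 1: grad_x = 2*3*2.5075 = 15.045, grad_y = 2*2*0.6521 = 2.6084
  x_1 = 2.5075 - 0.1*15.045 = 1.003
  y_1 = 0.6521 - 0.1*2.6084 = 0.3913
Step 2: grad_x = 2*3*1.003 = 6.018, grad_y = 2*2*0.3913 = 1.565
  x_2 = 1.003 - 0.1*6.018 = 0.4012
  y_2 = 0.3913 - 0.1*1.565 = 0.2348
Step 3: grad_x = 2*3*0.4012 = 2.4072, grad_y = 2*2*0.2348 = 0.939
  x_3 = 0.4012 - 0.1*2.4072 = 0.1605
  y_3 = 0.2348 - 0.1*0.939 = 0.1409
Step 4: grad_x = 2*3*0.1605 = 0.9629, grad_y = 2*2*0.1409 = 0.5634
  x_4 = 0.1605 - 0.1*0.9629 = 0.0642
  y_4 = 0.1409 - 0.1*0.5634 = 0.0845
f(0.0642, 0.0845) = 3*0.0642^2 + 2*0.0845^2 = 0.0266


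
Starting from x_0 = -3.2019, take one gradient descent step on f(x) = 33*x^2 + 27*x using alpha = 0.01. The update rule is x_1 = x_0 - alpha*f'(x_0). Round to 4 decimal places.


We compute the gradient at x_0 and apply the update.
f'(x) = 66*x + 27
f'(-3.2019) = 66*-3.2019 + 27 = -184.3254
x_1 = -3.2019 - 0.01*-184.3254 = -1.3586


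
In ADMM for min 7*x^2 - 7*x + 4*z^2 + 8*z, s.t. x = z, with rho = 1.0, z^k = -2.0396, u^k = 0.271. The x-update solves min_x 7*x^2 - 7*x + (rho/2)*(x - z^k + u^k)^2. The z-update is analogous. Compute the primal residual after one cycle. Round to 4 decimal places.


ADMM iteration with rho = 1.0, z^k = -2.0396, u^k = 0.271
Step 1: x-update.
Minimize 7*x^2 - 7*x + (1.0/2)*(x + 2.0396 + 0.271)^2
FOC: (2*7 + 1.0)*x = 7 + 1.0*(-2.0396 - 0.271)
x^{k+1} = 0.3126
Step 2: z-update.
Minimize 4*z^2 + 8*z + (1.0/2)*(0.3126 - z + 0.271)^2
FOC: (2*4 + 1.0)*z = -8 + 1.0*(0.3126 + 0.271)
z^{k+1} = -0.824
Step 3: u-update.
u^{k+1} = 0.271 + 0.3126 + 0.824 = 1.4077
Step 4: Primal residual = |0.3126 + 0.824| = 1.1367


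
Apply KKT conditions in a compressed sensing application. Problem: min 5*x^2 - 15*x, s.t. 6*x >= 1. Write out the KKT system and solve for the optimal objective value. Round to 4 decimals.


Step 1: Try lambda = 0 (constraint inactive).
Stationarity: 2*5*x - 15 = 0
x* = 15/(2*5) = 1.5
Check constraint: 6*1.5 = 9.0 >= 1 -- satisfied.
Step 2: Compute optimal value.
f(x*) = 5*1.5^2 - 15*1.5 = -11.25


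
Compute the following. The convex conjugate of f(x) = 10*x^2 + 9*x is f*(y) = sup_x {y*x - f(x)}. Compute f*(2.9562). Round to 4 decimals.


f*(y) = sup_x {y*x - a*x^2 - b*x} = sup_x {(y-b)*x - a*x^2}
FOC: (y - b) - 2a*x = 0 => x* = (y - b)/(2a)
x* = (2.9562 - 9)/(2*10) = -0.3022
f*(2.9562) = (y-b)^2/(4a) = (2.9562 - 9)^2/(4*10)
= 36.5275/40 = 0.9132


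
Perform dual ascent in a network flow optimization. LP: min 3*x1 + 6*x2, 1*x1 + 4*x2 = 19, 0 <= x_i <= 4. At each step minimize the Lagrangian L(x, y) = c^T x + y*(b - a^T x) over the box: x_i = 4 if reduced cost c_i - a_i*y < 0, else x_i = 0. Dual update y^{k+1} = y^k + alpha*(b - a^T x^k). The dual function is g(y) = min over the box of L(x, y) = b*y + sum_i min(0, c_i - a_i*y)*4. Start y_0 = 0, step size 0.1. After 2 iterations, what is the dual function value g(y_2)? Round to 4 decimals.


Dual ascent for LP: min 3*x1 + 6*x2, 1*x1 + 4*x2 = 19, 0 <= x_i <= 4
Step 1: y^k = 0.0, reduced costs: (3.0, 6.0)
  x^k = (0.0, 0.0), subgradient = b - a^T x = 19.0
  y^{k+1} = 0.0 + 0.1*19.0 = 1.9
Step 2: y^k = 1.9, reduced costs: (1.1, -1.6)
  x^k = (0.0, 4.0), subgradient = b - a^T x = 3.0
  y^{k+1} = 1.9 + 0.1*3.0 = 2.2
Dual objective at y_2 = 2.2: reduced costs (0.8, -2.8), box minimizer x = (0.0, 4.0)
g(y_2) = b*y + (c1 - a1*y)*x1 + (c2 - a2*y)*x2 = 19*2.2 + 0.8*0.0 + (-2.8)*4.0 = 41.8 + 0.0 - 11.2 = 30.6


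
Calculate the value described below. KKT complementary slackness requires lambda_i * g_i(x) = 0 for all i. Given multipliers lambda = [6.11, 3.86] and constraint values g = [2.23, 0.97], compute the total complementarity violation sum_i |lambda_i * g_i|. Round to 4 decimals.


KKT complementary slackness check:
lambda_1 * g_1 = 6.11 * 2.23 = 13.6253
lambda_2 * g_2 = 3.86 * 0.97 = 3.7442
Total violation = 13.6253 + 3.7442 = 17.3695


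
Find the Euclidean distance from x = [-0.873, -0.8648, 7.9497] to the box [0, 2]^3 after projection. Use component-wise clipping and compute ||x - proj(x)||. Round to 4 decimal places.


Project each component onto [0, 2].
clip(-0.873) = 0.0, clip(-0.8648) = 0.0, clip(7.9497) = 2.0
Projection = [0.0, 0.0, 2.0]
Squared diffs: [0.7621, 0.7479, 35.3989]
Distance = sqrt(36.9089) = 6.0753


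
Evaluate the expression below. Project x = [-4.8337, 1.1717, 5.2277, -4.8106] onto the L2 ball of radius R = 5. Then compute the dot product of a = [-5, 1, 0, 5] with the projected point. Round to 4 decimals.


Step 1: Compute ||x|| (intermediates to 6 decimals).
||x|| = sqrt((-4.8337)^2 + 1.1717^2 + 5.2277^2 + (-4.8106)^2) = 8.672269
Step 2: Project.
Since ||x|| > R, scale = R/||x|| = 5/8.672269 = 0.57655, proj(x) = scale * x
proj(x) = [-2.78687, 0.675544, 3.01403, -2.773551]
Step 3: Dot product.
a^T * proj(x) = -5*(-2.78687) + 1*0.675544 + 0*3.01403 + 5*(-2.773551) = 0.7421


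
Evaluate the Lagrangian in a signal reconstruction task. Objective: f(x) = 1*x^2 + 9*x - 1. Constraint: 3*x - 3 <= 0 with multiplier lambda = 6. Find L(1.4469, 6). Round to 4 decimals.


Step 1: Evaluate f(x).
f(1.4469) = 1*1.4469^2 + 9*1.4469 - 1 = 14.1156
Step 2: Evaluate g(x).
g(1.4469) = 3*1.4469 - 3 = 1.3407
Step 3: Compute Lagrangian.
L = 14.1156 + 6*1.3407 = 22.1598


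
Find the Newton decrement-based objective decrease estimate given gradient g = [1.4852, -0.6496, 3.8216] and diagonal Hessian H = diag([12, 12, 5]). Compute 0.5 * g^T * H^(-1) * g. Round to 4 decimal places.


Step 1: H is diagonal, so H^(-1) * g = [0.1238, -0.0541, 0.7643].
Step 2: g^T H^(-1) g = sum_i g_i^2 / H_ii
  = (1.4852)^2/12 + (-0.6496)^2/12 + (3.8216)^2/5
  = 0.1838 + 0.0352 + 2.9209 = 3.1399
Step 3: Objective decrease = 0.5 * g^T H^(-1) g = 1.57


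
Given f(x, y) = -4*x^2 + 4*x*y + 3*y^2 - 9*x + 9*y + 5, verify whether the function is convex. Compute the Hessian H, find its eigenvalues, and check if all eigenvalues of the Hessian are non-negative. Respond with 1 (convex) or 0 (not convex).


The Hessian of f(x,y) = -4*x^2 + 4*x*y + 3*y^2 - 9*x + 9*y + 5 is:
H = [[-8, 4], [4, 6]]
Trace = -8 + 6 = -2
Determinant = -8*6 - (4)^2 = -64
Discriminant = (-2)^2 - 4*-64 = 260.0
Eigenvalues: lambda_1 = -9.0623, lambda_2 = 7.0623
The function is not convex.

0


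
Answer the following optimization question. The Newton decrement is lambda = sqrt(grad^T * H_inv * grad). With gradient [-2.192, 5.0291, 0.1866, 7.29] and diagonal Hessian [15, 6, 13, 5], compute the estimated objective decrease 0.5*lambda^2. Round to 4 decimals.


Step 1: H is diagonal, so H^(-1) * g = [-0.1461, 0.8382, 0.0144, 1.458].
Step 2: g^T H^(-1) g = sum_i g_i^2 / H_ii
  = (-2.192)^2/15 + (5.0291)^2/6 + (0.1866)^2/13 + (7.29)^2/5
  = 0.3203 + 4.2153 + 0.0027 + 10.6288 = 15.1671
Step 3: Objective decrease = 0.5 * g^T H^(-1) g = 7.5836


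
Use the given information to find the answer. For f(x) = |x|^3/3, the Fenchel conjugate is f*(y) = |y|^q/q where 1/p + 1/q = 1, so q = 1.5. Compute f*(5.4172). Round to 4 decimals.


The conjugate exponent q satisfies 1/p + 1/q = 1.
p = 3, so q = 3/(3 - 1) = 1.5
|y|^q = 5.4172^1.5 = 12.6085
f*(5.4172) = 12.6085 / 1.5 = 8.4056


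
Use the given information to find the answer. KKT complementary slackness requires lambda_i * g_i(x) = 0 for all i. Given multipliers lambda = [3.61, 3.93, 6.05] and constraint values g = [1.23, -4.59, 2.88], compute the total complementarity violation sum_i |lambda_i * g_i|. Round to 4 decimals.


KKT complementary slackness check:
lambda_1 * g_1 = 3.61 * 1.23 = 4.4403
lambda_2 * g_2 = 3.93 * -4.59 = -18.0387
lambda_3 * g_3 = 6.05 * 2.88 = 17.424
Total violation = 4.4403 + 18.0387 + 17.424 = 39.903


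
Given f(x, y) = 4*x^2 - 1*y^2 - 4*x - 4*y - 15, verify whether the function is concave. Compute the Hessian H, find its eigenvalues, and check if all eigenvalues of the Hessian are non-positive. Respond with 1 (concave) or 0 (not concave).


The Hessian of f(x,y) = 4*x^2 - 1*y^2 - 4*x - 4*y - 15 is:
H = [[8, 0], [0, -2]]
Trace = 8 - 2 = 6
Determinant = 8*-2 - (0)^2 = -16
Discriminant = (6)^2 - 4*-16 = 100.0
Eigenvalues: lambda_1 = -2.0, lambda_2 = 8.0
The function is not concave.

0


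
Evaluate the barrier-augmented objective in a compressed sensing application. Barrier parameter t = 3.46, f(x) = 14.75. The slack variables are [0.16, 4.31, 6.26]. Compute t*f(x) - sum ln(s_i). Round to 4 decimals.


Step 1: Compute log-barrier.
ln values: [-1.8326, 1.4609, 1.8342]
phi = -(-1.8326 + 1.4609 + 1.8342) = -1.4625
Step 2: Compute augmented objective.
t*f(x) = 3.46*14.75 = 51.035
Total = 51.035 - 1.4625 = 49.5725


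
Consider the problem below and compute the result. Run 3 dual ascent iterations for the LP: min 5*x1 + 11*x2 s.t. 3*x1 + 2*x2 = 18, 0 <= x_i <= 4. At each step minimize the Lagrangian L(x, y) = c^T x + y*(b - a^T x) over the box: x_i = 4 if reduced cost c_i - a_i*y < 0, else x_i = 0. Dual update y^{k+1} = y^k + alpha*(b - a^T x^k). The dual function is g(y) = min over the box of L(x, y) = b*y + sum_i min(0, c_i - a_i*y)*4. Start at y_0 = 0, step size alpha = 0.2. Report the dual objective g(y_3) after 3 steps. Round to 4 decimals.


Dual ascent for LP: min 5*x1 + 11*x2, 3*x1 + 2*x2 = 18, 0 <= x_i <= 4
Step 1: y^k = 0.0, reduced costs: (5.0, 11.0)
  x^k = (0.0, 0.0), subgradient = b - a^T x = 18.0
  y^{k+1} = 0.0 + 0.2*18.0 = 3.6
Step 2: y^k = 3.6, reduced costs: (-5.8, 3.8)
  x^k = (4.0, 0.0), subgradient = b - a^T x = 6.0
  y^{k+1} = 3.6 + 0.2*6.0 = 4.8
Step 3: y^k = 4.8, reduced costs: (-9.4, 1.4)
  x^k = (4.0, 0.0), subgradient = b - a^T x = 6.0
  y^{k+1} = 4.8 + 0.2*6.0 = 6.0
Dual objective at y_3 = 6.0: reduced costs (-13.0, -1.0), box minimizer x = (4.0, 4.0)
g(y_3) = b*y + (c1 - a1*y)*x1 + (c2 - a2*y)*x2 = 18*6.0 + (-13.0)*4.0 + (-1.0)*4.0 = 108.0 - 52.0 - 4.0 = 52.0


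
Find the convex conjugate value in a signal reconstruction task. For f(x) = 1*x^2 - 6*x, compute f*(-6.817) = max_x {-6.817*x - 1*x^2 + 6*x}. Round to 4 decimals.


f*(y) = sup_x {y*x - a*x^2 - b*x} = sup_x {(y-b)*x - a*x^2}
FOC: (y - b) - 2a*x = 0 => x* = (y - b)/(2a)
x* = (-6.817 + 6)/(2*1) = -0.4085
f*(-6.817) = (y-b)^2/(4a) = (-6.817 + 6)^2/(4*1)
= 0.6675/4 = 0.1669


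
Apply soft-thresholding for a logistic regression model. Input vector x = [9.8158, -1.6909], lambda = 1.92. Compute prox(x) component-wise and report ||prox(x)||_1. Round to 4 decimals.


Soft-thresholding with lambda = 1.92:
prox(9.8158) = sign(9.8158)*max(|9.8158| - 1.92, 0) = 7.8958
prox(-1.6909) = sign(-1.6909)*max(|-1.6909| - 1.92, 0) = 0.0
prox(x) = [7.8958, 0.0]
||prox(x)||_1 = 7.8958 + 0.0 = 7.8958


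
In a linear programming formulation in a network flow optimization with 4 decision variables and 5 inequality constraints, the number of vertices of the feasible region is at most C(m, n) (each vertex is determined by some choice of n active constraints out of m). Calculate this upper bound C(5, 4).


Each vertex corresponds to some choice of n active constraints out of m, so the number of vertices is at most C(m, n) = m! / (n!(m-n)!).
m = 5, n = 4
Numerator: 5 * 4 * 3 * 2
Denominator: 4! = 24
C(5, 4) = 5


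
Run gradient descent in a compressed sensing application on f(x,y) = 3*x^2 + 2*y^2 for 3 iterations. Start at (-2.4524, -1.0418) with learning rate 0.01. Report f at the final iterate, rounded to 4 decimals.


Gradient descent on f(x,y) = 3*x^2 + 2*y^2.
Starting point: (-2.4524, -1.0418), alpha = 0.01
Step 1: grad_x = 2*3*-2.4524 = -14.7144, grad_y = 2*2*-1.0418 = -4.1672
  x_1 = -2.4524 - 0.01*-14.7144 = -2.3053
  y_1 = -1.0418 - 0.01*-4.1672 = -1.0001
Step 2: grad_x = 2*3*-2.3053 = -13.8315, grad_y = 2*2*-1.0001 = -4.0005
  x_2 = -2.3053 - 0.01*-13.8315 = -2.1669
  y_2 = -1.0001 - 0.01*-4.0005 = -0.9601
Step 3: grad_x = 2*3*-2.1669 = -13.0016, grad_y = 2*2*-0.9601 = -3.8405
  x_3 = -2.1669 - 0.01*-13.0016 = -2.0369
  y_3 = -0.9601 - 0.01*-3.8405 = -0.9217
f(-2.0369, -0.9217) = 3*(-2.0369)^2 + 2*(-0.9217)^2 = 14.1463


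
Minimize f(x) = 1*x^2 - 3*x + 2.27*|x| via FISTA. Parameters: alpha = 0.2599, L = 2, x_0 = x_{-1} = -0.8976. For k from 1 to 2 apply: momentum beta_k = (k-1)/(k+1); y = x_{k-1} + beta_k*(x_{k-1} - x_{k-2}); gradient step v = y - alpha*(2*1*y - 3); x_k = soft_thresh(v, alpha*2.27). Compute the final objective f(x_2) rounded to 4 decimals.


FISTA on f(x) = 1*x^2 - 3*x + 2.27*|x|
L = 2, alpha = 0.2599
Iteration 1: beta = 0.0, y = -0.8976 + 0.0*(-0.8976 + 0.8976) = -0.8976
  grad(y) = -4.7952, v = y - alpha*grad = 0.3487
  prox(v) = soft_thresh(0.3487, 0.59) = 0.0
Iteration 2: beta = 0.3333, y = 0.0 + 0.3333*(0.0 + 0.8976) = 0.2992
  grad(y) = -2.4016, v = y - alpha*grad = 0.9234
  prox(v) = soft_thresh(0.9234, 0.59) = 0.3334
f(x_2) = 1*0.3334^2 - 3*0.3334 + 2.27*|0.3334| = -0.1322


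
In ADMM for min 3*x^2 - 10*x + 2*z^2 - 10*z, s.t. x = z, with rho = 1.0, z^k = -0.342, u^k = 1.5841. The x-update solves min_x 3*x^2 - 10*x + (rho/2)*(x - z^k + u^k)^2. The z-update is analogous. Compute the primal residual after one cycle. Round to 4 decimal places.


ADMM iteration with rho = 1.0, z^k = -0.342, u^k = 1.5841
Step 1: x-update.
Minimize 3*x^2 - 10*x + (1.0/2)*(x + 0.342 + 1.5841)^2
FOC: (2*3 + 1.0)*x = 10 + 1.0*(-0.342 - 1.5841)
x^{k+1} = 1.1534
Step 2: z-update.
Minimize 2*z^2 - 10*z + (1.0/2)*(1.1534 - z + 1.5841)^2
FOC: (2*2 + 1.0)*z = 10 + 1.0*(1.1534 + 1.5841)
z^{k+1} = 2.5475
Step 3: u-update.
u^{k+1} = 1.5841 + 1.1534 - 2.5475 = 0.19
Step 4: Primal residual = |1.1534 - 2.5475| = 1.3941


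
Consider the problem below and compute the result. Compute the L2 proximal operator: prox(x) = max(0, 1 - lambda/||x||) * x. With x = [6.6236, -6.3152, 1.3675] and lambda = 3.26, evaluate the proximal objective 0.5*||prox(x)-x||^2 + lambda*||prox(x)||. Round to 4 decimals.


Step 1: Compute ||x||.
||x|| = 9.2533
Step 2: Compute scaling factor.
scale = max(0, 1 - 3.26/9.2533) = 0.6477
Step 3: prox(x) = [4.2901, -4.0903, 0.8857]
||prox(x)|| = 5.9933
Step 4: Proximal objective.
0.5*||prox-x||^2 = 5.3138
lambda*||prox|| = 19.5382
Total = 24.852


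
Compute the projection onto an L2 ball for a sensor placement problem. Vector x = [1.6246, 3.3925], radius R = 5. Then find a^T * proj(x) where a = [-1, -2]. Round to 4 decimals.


Step 1: Compute ||x|| (intermediates to 6 decimals).
||x|| = sqrt(1.6246^2 + 3.3925^2) = 3.761433
Step 2: Project.
Since ||x|| <= R, proj = x (no scaling needed).
proj(x) = [1.6246, 3.3925]
Step 3: Dot product.
a^T * proj(x) = -1*1.6246 - 2*3.3925 = -8.4096


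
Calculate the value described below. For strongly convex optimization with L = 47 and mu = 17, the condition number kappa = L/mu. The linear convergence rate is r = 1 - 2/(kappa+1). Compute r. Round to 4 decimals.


Step 1: Compute the condition number.
kappa = L/mu = 47/17 = 2.7647
Step 2: Compute the convergence rate.
r = 1 - 2/(kappa + 1) = 1 - 2*mu/(L + mu) = (L - mu)/(L + mu) = 30/64 = 0.4688


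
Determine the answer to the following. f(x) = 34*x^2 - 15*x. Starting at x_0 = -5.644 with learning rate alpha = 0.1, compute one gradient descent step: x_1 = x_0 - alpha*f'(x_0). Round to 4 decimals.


We compute the gradient at x_0 and apply the update.
f'(x) = 68*x - 15
f'(-5.644) = 68*-5.644 - 15 = -398.792
x_1 = -5.644 - 0.1*-398.792 = 34.2352


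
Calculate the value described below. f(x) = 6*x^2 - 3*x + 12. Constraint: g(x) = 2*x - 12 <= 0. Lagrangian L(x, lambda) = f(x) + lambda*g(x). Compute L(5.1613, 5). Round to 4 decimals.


Step 1: Evaluate f(x).
f(5.1613) = 6*5.1613^2 - 3*5.1613 + 12 = 156.3502
Step 2: Evaluate g(x).
g(5.1613) = 2*5.1613 - 12 = -1.6774
Step 3: Compute Lagrangian.
L = 156.3502 + 5*-1.6774 = 147.9632


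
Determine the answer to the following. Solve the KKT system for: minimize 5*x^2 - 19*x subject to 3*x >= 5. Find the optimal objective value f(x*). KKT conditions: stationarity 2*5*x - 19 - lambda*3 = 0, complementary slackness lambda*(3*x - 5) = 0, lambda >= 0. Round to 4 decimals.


Step 1: Try lambda = 0 (constraint inactive).
Stationarity: 2*5*x - 19 = 0
x* = 19/(2*5) = 1.9
Check constraint: 3*1.9 = 5.7 >= 5 -- satisfied.
Step 2: Compute optimal value.
f(x*) = 5*1.9^2 - 19*1.9 = -18.05


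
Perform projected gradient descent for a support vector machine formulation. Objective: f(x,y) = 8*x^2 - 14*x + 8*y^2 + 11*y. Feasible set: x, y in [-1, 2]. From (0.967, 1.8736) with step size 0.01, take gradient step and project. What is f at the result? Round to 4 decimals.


Step 1: Compute gradient at (0.967, 1.8736).
grad_x = 2*8*0.967 - 14 = 1.472
grad_y = 2*8*1.8736 + 11 = 40.9776
Step 2: Gradient step.
x_raw = 0.967 - 0.01*1.472 = 0.9523
y_raw = 1.8736 - 0.01*40.9776 = 1.4638
Step 3: Project onto [-1, 2].
x_proj = clip(0.9523) = 0.9523
y_proj = clip(1.4638) = 1.4638
Step 4: Evaluate f.
f(0.9523, 1.4638) = 27.1671


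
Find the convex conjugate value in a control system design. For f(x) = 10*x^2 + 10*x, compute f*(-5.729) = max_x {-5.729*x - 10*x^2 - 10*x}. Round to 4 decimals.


f*(y) = sup_x {y*x - a*x^2 - b*x} = sup_x {(y-b)*x - a*x^2}
FOC: (y - b) - 2a*x = 0 => x* = (y - b)/(2a)
x* = (-5.729 - 10)/(2*10) = -0.7865
f*(-5.729) = (y-b)^2/(4a) = (-5.729 - 10)^2/(4*10)
= 247.4014/40 = 6.185


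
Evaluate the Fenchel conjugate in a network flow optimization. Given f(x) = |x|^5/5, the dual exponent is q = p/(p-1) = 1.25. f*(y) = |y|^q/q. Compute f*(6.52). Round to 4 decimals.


The conjugate exponent q satisfies 1/p + 1/q = 1.
p = 5, so q = 5/(5 - 1) = 1.25
|y|^q = 6.52^1.25 = 10.4186
f*(6.52) = 10.4186 / 1.25 = 8.3349


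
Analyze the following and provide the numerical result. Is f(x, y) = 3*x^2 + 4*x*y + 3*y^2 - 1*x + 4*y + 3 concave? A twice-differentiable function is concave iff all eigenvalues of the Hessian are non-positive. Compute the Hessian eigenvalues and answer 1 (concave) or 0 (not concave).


The Hessian of f(x,y) = 3*x^2 + 4*x*y + 3*y^2 - 1*x + 4*y + 3 is:
H = [[6, 4], [4, 6]]
Trace = 6 + 6 = 12
Determinant = 6*6 - (4)^2 = 20
Discriminant = (12)^2 - 4*20 = 64.0
Eigenvalues: lambda_1 = 2.0, lambda_2 = 10.0
The function is not concave.

0


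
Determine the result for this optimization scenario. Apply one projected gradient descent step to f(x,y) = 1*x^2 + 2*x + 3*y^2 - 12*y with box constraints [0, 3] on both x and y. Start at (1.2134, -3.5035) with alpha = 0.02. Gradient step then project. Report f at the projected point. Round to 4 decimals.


Step 1: Compute gradient at (1.2134, -3.5035).
grad_x = 2*1*1.2134 + 2 = 4.4268
grad_y = 2*3*-3.5035 - 12 = -33.021
Step 2: Gradient step.
x_raw = 1.2134 - 0.02*4.4268 = 1.1249
y_raw = -3.5035 - 0.02*-33.021 = -2.8431
Step 3: Project onto [0, 3].
x_proj = clip(1.1249) = 1.1249
y_proj = clip(-2.8431) = 0.0
Step 4: Evaluate f.
f(1.1249, 0.0) = 3.515


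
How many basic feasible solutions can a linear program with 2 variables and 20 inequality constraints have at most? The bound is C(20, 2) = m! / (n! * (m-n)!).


Each vertex corresponds to some choice of n active constraints out of m, so the number of vertices is at most C(m, n) = m! / (n!(m-n)!).
m = 20, n = 2
Numerator: 20 * 19
Denominator: 2! = 2
C(20, 2) = 190


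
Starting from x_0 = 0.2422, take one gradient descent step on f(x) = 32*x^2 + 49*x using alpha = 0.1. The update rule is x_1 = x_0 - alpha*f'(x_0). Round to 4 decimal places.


We compute the gradient at x_0 and apply the update.
f'(x) = 64*x + 49
f'(0.2422) = 64*0.2422 + 49 = 64.5008
x_1 = 0.2422 - 0.1*64.5008 = -6.2079


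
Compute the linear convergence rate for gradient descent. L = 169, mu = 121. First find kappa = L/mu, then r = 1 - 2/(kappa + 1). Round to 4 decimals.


Step 1: Compute the condition number.
kappa = L/mu = 169/121 = 1.3967
Step 2: Compute the convergence rate.
r = 1 - 2/(kappa + 1) = 1 - 2*mu/(L + mu) = (L - mu)/(L + mu) = 48/290 = 0.1655


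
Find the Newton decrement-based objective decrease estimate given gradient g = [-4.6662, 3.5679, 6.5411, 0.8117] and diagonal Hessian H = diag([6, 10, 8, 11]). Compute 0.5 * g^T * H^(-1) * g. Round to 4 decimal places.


Step 1: H is diagonal, so H^(-1) * g = [-0.7777, 0.3568, 0.8176, 0.0738].
Step 2: g^T H^(-1) g = sum_i g_i^2 / H_ii
  = (-4.6662)^2/6 + (3.5679)^2/10 + (6.5411)^2/8 + (0.8117)^2/11
  = 3.6289 + 1.273 + 5.3482 + 0.0599 = 10.31
Step 3: Objective decrease = 0.5 * g^T H^(-1) g = 5.155


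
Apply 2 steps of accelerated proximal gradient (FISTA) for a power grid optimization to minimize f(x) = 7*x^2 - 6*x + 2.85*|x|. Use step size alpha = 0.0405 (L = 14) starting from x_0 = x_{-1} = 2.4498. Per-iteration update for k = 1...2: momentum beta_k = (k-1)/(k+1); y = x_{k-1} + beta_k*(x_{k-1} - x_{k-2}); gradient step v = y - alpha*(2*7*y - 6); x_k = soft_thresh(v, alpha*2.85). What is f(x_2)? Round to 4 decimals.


FISTA on f(x) = 7*x^2 - 6*x + 2.85*|x|
L = 14, alpha = 0.0405
Iteration 1: beta = 0.0, y = 2.4498 + 0.0*(2.4498 - 2.4498) = 2.4498
  grad(y) = 28.2972, v = y - alpha*grad = 1.3038
  prox(v) = soft_thresh(1.3038, 0.1154) = 1.1883
Iteration 2: beta = 0.3333, y = 1.1883 + 0.3333*(1.1883 - 2.4498) = 0.7679
  grad(y) = 4.7499, v = y - alpha*grad = 0.5755
  prox(v) = soft_thresh(0.5755, 0.1154) = 0.4601
f(x_2) = 7*0.4601^2 - 6*0.4601 + 2.85*|0.4601| = 0.0324


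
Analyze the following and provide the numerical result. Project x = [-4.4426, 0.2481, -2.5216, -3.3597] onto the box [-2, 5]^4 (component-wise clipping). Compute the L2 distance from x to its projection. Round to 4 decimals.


Project each component onto [-2, 5].
clip(-4.4426) = -2.0, clip(0.2481) = 0.2481, clip(-2.5216) = -2.0, clip(-3.3597) = -2.0
Projection = [-2.0, 0.2481, -2.0, -2.0]
Squared diffs: [5.9663, 0.0, 0.2721, 1.8488]
Distance = sqrt(8.0872) = 2.8438


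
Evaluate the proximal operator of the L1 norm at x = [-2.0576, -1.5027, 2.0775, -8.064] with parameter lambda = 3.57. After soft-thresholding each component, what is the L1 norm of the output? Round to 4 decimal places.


Soft-thresholding with lambda = 3.57:
prox(-2.0576) = sign(-2.0576)*max(|-2.0576| - 3.57, 0) = 0.0
prox(-1.5027) = sign(-1.5027)*max(|-1.5027| - 3.57, 0) = 0.0
prox(2.0775) = sign(2.0775)*max(|2.0775| - 3.57, 0) = 0.0
prox(-8.064) = sign(-8.064)*max(|-8.064| - 3.57, 0) = -4.494
prox(x) = [0.0, 0.0, 0.0, -4.494]
||prox(x)||_1 = 0.0 + 0.0 + 0.0 + 4.494 = 4.494


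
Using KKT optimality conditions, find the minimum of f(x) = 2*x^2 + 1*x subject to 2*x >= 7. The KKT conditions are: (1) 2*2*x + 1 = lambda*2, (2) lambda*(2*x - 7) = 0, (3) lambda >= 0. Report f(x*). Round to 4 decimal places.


Step 1: Try lambda = 0 (constraint inactive).
x_unc = -1/(2*2) = -0.25
Check: 2*-0.25 = -0.5 < 7 -- violated!
Step 2: Constraint must be active: 2*x = 7
x* = 7/2 = 3.5
lambda = (2*2*3.5 + 1)/2 = 7.5
Step 3: Compute optimal value.
f(x*) = 2*3.5^2 + 1*3.5 = 28.0


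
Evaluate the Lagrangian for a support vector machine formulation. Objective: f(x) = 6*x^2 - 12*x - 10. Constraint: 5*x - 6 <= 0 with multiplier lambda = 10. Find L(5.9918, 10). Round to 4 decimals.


Step 1: Evaluate f(x).
f(5.9918) = 6*5.9918^2 - 12*5.9918 - 10 = 133.5084
Step 2: Evaluate g(x).
g(5.9918) = 5*5.9918 - 6 = 23.959
Step 3: Compute Lagrangian.
L = 133.5084 + 10*23.959 = 373.0984


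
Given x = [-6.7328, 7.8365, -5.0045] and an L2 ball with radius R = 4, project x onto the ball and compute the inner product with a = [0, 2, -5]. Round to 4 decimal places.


Step 1: Compute ||x|| (intermediates to 6 decimals).
||x|| = sqrt((-6.7328)^2 + 7.8365^2 + (-5.0045)^2) = 11.479824
Step 2: Project.
Since ||x|| > R, scale = R/||x|| = 4/11.479824 = 0.348437, proj(x) = scale * x
proj(x) = [-2.345957, 2.730527, -1.743753]
Step 3: Dot product.
a^T * proj(x) = 0*(-2.345957) + 2*2.730527 - 5*(-1.743753) = 14.1798


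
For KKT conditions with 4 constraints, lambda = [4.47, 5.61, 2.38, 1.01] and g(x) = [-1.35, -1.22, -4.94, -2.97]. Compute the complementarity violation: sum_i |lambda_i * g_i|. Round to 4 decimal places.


KKT complementary slackness check:
lambda_1 * g_1 = 4.47 * -1.35 = -6.0345
lambda_2 * g_2 = 5.61 * -1.22 = -6.8442
lambda_3 * g_3 = 2.38 * -4.94 = -11.7572
lambda_4 * g_4 = 1.01 * -2.97 = -2.9997
Total violation = 6.0345 + 6.8442 + 11.7572 + 2.9997 = 27.6356


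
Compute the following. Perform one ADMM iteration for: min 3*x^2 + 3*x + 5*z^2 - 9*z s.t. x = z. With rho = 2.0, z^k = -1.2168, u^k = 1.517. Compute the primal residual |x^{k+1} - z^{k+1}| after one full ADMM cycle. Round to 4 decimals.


ADMM iteration with rho = 2.0, z^k = -1.2168, u^k = 1.517
Step 1: x-update.
Minimize 3*x^2 + 3*x + (2.0/2)*(x + 1.2168 + 1.517)^2
FOC: (2*3 + 2.0)*x = -3 + 2.0*(-1.2168 - 1.517)
x^{k+1} = -1.0585
Step 2: z-update.
Minimize 5*z^2 - 9*z + (2.0/2)*(-1.0585 - z + 1.517)^2
FOC: (2*5 + 2.0)*z = 9 + 2.0*(-1.0585 + 1.517)
z^{k+1} = 0.8264
Step 3: u-update.
u^{k+1} = 1.517 - 1.0585 - 0.8264 = -0.3679
Step 4: Primal residual = |-1.0585 - 0.8264| = 1.8849


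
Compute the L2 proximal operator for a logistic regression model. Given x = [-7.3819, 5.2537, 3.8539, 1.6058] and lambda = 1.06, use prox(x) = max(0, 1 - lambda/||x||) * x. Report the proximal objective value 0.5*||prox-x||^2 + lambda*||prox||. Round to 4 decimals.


Step 1: Compute ||x||.
||x|| = 9.9762
Step 2: Compute scaling factor.
scale = max(0, 1 - 1.06/9.9762) = 0.8937
Step 3: prox(x) = [-6.5976, 4.6955, 3.4444, 1.4352]
||prox(x)|| = 8.9162
Step 4: Proximal objective.
0.5*||prox-x||^2 = 0.5618
lambda*||prox|| = 9.4512
Total = 10.013


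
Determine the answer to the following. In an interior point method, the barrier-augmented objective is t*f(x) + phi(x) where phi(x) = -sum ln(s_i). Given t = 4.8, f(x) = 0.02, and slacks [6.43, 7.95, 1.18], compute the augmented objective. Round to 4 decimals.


Step 1: Compute log-barrier.
ln values: [1.861, 2.0732, 0.1655]
phi = -(1.861 + 2.0732 + 0.1655) = -4.0997
Step 2: Compute augmented objective.
t*f(x) = 4.8*0.02 = 0.096
Total = 0.096 - 4.0997 = -4.0037


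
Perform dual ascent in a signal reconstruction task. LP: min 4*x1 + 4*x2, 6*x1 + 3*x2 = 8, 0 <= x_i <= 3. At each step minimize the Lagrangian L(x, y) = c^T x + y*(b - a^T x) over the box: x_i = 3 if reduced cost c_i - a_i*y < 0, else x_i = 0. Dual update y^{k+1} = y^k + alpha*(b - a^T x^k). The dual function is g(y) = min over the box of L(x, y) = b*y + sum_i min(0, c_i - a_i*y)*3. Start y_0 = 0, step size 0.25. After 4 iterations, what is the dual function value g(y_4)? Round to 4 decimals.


Dual ascent for LP: min 4*x1 + 4*x2, 6*x1 + 3*x2 = 8, 0 <= x_i <= 3
Step 1: y^k = 0.0, reduced costs: (4.0, 4.0)
  x^k = (0.0, 0.0), subgradient = b - a^T x = 8.0
  y^{k+1} = 0.0 + 0.25*8.0 = 2.0
Step 2: y^k = 2.0, reduced costs: (-8.0, -2.0)
  x^k = (3.0, 3.0), subgradient = b - a^T x = -19.0
  y^{k+1} = 2.0 + 0.25*-19.0 = -2.75
Step 3: y^k = -2.75, reduced costs: (20.5, 12.25)
  x^k = (0.0, 0.0), subgradient = b - a^T x = 8.0
  y^{k+1} = -2.75 + 0.25*8.0 = -0.75
Step 4: y^k = -0.75, reduced costs: (8.5, 6.25)
  x^k = (0.0, 0.0), subgradient = b - a^T x = 8.0
  y^{k+1} = -0.75 + 0.25*8.0 = 1.25
Dual objective at y_4 = 1.25: reduced costs (-3.5, 0.25), box minimizer x = (3.0, 0.0)
g(y_4) = b*y + (c1 - a1*y)*x1 + (c2 - a2*y)*x2 = 8*1.25 + (-3.5)*3.0 + 0.25*0.0 = 10.0 - 10.5 + 0.0 = -0.5


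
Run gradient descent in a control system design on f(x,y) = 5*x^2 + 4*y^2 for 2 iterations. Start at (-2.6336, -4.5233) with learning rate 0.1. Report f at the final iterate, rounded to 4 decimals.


Gradient descent on f(x,y) = 5*x^2 + 4*y^2.
Starting point: (-2.6336, -4.5233), alpha = 0.1
Step 1: grad_x = 2*5*-2.6336 = -26.336, grad_y = 2*4*-4.5233 = -36.1864
  x_1 = -2.6336 - 0.1*-26.336 = 0.0
  y_1 = -4.5233 - 0.1*-36.1864 = -0.9047
Step 2: grad_x = 2*5*0.0 = 0.0, grad_y = 2*4*-0.9047 = -7.2373
  x_2 = 0.0 - 0.1*0.0 = 0.0
  y_2 = -0.9047 - 0.1*-7.2373 = -0.1809
f(0.0, -0.1809) = 5*0.0^2 + 4*(-0.1809)^2 = 0.1309


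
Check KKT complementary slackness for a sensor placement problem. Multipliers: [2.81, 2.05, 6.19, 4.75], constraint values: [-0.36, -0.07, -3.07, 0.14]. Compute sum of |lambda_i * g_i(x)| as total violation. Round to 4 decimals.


KKT complementary slackness check:
lambda_1 * g_1 = 2.81 * -0.36 = -1.0116
lambda_2 * g_2 = 2.05 * -0.07 = -0.1435
lambda_3 * g_3 = 6.19 * -3.07 = -19.0033
lambda_4 * g_4 = 4.75 * 0.14 = 0.665
Total violation = 1.0116 + 0.1435 + 19.0033 + 0.665 = 20.8234


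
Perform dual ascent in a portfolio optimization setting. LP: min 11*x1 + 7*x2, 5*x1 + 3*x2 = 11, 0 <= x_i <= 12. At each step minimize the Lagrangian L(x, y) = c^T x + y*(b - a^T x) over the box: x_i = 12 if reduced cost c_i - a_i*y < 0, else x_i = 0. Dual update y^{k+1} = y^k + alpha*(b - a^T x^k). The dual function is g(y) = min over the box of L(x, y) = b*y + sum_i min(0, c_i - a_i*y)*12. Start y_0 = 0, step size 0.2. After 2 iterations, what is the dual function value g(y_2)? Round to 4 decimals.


Dual ascent for LP: min 11*x1 + 7*x2, 5*x1 + 3*x2 = 11, 0 <= x_i <= 12
Step 1: y^k = 0.0, reduced costs: (11.0, 7.0)
  x^k = (0.0, 0.0), subgradient = b - a^T x = 11.0
  y^{k+1} = 0.0 + 0.2*11.0 = 2.2
Step 2: y^k = 2.2, reduced costs: (0.0, 0.4)
  x^k = (0.0, 0.0), subgradient = b - a^T x = 11.0
  y^{k+1} = 2.2 + 0.2*11.0 = 4.4
Dual objective at y_2 = 4.4: reduced costs (-11.0, -6.2), box minimizer x = (12.0, 12.0)
g(y_2) = b*y + (c1 - a1*y)*x1 + (c2 - a2*y)*x2 = 11*4.4 + (-11.0)*12.0 + (-6.2)*12.0 = 48.4 - 132.0 - 74.4 = -158.0


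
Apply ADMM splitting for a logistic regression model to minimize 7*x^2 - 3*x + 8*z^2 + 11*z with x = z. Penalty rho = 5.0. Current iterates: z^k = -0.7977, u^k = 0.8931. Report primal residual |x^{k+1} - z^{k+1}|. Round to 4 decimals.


ADMM iteration with rho = 5.0, z^k = -0.7977, u^k = 0.8931
Step 1: x-update.
Minimize 7*x^2 - 3*x + (5.0/2)*(x + 0.7977 + 0.8931)^2
FOC: (2*7 + 5.0)*x = 3 + 5.0*(-0.7977 - 0.8931)
x^{k+1} = -0.2871
Step 2: z-update.
Minimize 8*z^2 + 11*z + (5.0/2)*(-0.2871 - z + 0.8931)^2
FOC: (2*8 + 5.0)*z = -11 + 5.0*(-0.2871 + 0.8931)
z^{k+1} = -0.3795
Step 3: u-update.
u^{k+1} = 0.8931 - 0.2871 + 0.3795 = 0.9856
Step 4: Primal residual = |-0.2871 + 0.3795| = 0.0925


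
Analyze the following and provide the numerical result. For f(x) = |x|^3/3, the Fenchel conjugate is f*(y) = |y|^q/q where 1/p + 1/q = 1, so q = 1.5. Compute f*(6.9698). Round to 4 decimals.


The conjugate exponent q satisfies 1/p + 1/q = 1.
p = 3, so q = 3/(3 - 1) = 1.5
|y|^q = 6.9698^1.5 = 18.4005
f*(6.9698) = 18.4005 / 1.5 = 12.267


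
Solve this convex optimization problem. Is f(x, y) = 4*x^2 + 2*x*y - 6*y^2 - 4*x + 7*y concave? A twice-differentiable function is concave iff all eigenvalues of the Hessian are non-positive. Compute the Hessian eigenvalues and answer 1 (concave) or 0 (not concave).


The Hessian of f(x,y) = 4*x^2 + 2*x*y - 6*y^2 - 4*x + 7*y is:
H = [[8, 2], [2, -12]]
Trace = 8 - 12 = -4
Determinant = 8*-12 - (2)^2 = -100
Discriminant = (-4)^2 - 4*-100 = 416.0
Eigenvalues: lambda_1 = -12.198, lambda_2 = 8.198
The function is not concave.

0


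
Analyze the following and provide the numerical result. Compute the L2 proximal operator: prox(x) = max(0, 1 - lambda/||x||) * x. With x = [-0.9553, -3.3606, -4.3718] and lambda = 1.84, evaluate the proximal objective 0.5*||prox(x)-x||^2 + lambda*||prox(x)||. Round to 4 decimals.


Step 1: Compute ||x||.
||x|| = 5.5963
Step 2: Compute scaling factor.
scale = max(0, 1 - 1.84/5.5963) = 0.6712
Step 3: prox(x) = [-0.6412, -2.2557, -2.9344]
||prox(x)|| = 3.7563
Step 4: Proximal objective.
0.5*||prox-x||^2 = 1.6928
lambda*||prox|| = 6.9116
Total = 8.6044


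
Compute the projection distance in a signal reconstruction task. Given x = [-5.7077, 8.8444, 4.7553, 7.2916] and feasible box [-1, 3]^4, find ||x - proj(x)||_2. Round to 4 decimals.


Project each component onto [-1, 3].
clip(-5.7077) = -1.0, clip(8.8444) = 3.0, clip(4.7553) = 3.0, clip(7.2916) = 3.0
Projection = [-1.0, 3.0, 3.0, 3.0]
Squared diffs: [22.1624, 34.157, 3.0811, 18.4178]
Distance = sqrt(77.8183) = 8.8215


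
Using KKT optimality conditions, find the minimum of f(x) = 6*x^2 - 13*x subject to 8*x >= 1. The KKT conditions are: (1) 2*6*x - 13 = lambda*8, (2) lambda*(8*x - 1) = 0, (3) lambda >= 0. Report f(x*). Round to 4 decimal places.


Step 1: Try lambda = 0 (constraint inactive).
Stationarity: 2*6*x - 13 = 0
x* = 13/(2*6) = 13/12 = 1.0833 (rounded; the exact value 13/12 is used below)
Check constraint: 8*1.0833 = 8.6664 >= 1 -- satisfied.
Step 2: Compute optimal value.
f(x*) = 6*(13/12)^2 - 13*(13/12) = -7.0417


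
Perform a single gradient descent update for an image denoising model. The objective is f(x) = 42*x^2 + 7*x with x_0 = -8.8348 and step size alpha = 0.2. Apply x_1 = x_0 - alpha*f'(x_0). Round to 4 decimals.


We compute the gradient at x_0 and apply the update.
f'(x) = 84*x + 7
f'(-8.8348) = 84*-8.8348 + 7 = -735.1232
x_1 = -8.8348 - 0.2*-735.1232 = 138.1898


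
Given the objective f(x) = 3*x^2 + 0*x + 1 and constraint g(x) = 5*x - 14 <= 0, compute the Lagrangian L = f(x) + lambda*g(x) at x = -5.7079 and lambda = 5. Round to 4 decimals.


Step 1: Evaluate f(x).
f(-5.7079) = 3*(-5.7079)^2 + 0*(-5.7079) + 1 = 98.7404
Step 2: Evaluate g(x).
g(-5.7079) = 5*-5.7079 - 14 = -42.5395
Step 3: Compute Lagrangian.
L = 98.7404 + 5*-42.5395 = -113.9571


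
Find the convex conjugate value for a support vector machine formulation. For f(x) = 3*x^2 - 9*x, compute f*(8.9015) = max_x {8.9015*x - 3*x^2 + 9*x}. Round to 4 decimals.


f*(y) = sup_x {y*x - a*x^2 - b*x} = sup_x {(y-b)*x - a*x^2}
FOC: (y - b) - 2a*x = 0 => x* = (y - b)/(2a)
x* = (8.9015 + 9)/(2*3) = 2.9836
f*(8.9015) = (y-b)^2/(4a) = (8.9015 + 9)^2/(4*3)
= 320.4637/12 = 26.7053


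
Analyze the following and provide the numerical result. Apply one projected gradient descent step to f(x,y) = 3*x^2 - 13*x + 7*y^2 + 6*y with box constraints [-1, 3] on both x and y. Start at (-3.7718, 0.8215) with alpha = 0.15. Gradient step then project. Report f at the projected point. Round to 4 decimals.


Step 1: Compute gradient at (-3.7718, 0.8215).
grad_x = 2*3*-3.7718 - 13 = -35.6308
grad_y = 2*7*0.8215 + 6 = 17.501
Step 2: Gradient step.
x_raw = -3.7718 - 0.15*-35.6308 = 1.5728
y_raw = 0.8215 - 0.15*17.501 = -1.8037
Step 3: Project onto [-1, 3].
x_proj = clip(1.5728) = 1.5728
y_proj = clip(-1.8037) = -1.0
Step 4: Evaluate f.
f(1.5728, -1.0) = -12.0254


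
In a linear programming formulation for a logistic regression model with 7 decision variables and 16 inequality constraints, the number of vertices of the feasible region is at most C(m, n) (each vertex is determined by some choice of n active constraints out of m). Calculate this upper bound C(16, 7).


Each vertex corresponds to some choice of n active constraints out of m, so the number of vertices is at most C(m, n) = m! / (n!(m-n)!).
m = 16, n = 7
Numerator: 16 * 15 * 14 * 13 * 12 * 11 * 10
Denominator: 7! = 5040
C(16, 7) = 11440


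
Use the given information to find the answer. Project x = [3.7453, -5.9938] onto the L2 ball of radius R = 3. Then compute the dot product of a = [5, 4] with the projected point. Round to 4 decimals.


Step 1: Compute ||x|| (intermediates to 6 decimals).
||x|| = sqrt(3.7453^2 + (-5.9938)^2) = 7.067737
Step 2: Project.
Since ||x|| > R, scale = R/||x|| = 3/7.067737 = 0.424464, proj(x) = scale * x
proj(x) = [1.589745, -2.544152]
Step 3: Dot product.
a^T * proj(x) = 5*1.589745 + 4*(-2.544152) = -2.2279


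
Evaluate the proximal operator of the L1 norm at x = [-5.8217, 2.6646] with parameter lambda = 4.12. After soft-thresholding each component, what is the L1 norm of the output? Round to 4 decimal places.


Soft-thresholding with lambda = 4.12:
prox(-5.8217) = sign(-5.8217)*max(|-5.8217| - 4.12, 0) = -1.7017
prox(2.6646) = sign(2.6646)*max(|2.6646| - 4.12, 0) = 0.0
prox(x) = [-1.7017, 0.0]
||prox(x)||_1 = 1.7017 + 0.0 = 1.7017


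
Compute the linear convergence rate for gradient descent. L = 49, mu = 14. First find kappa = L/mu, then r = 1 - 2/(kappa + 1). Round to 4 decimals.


Step 1: Compute the condition number.
kappa = L/mu = 49/14 = 3.5
Step 2: Compute the convergence rate.
r = 1 - 2/(kappa + 1) = 1 - 2*mu/(L + mu) = (L - mu)/(L + mu) = 35/63 = 0.5556


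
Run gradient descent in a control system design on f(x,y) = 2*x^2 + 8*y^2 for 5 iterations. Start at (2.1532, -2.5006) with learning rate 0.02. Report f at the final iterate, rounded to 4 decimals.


Gradient descent on f(x,y) = 2*x^2 + 8*y^2.
Starting point: (2.1532, -2.5006), alpha = 0.02
Step 1: grad_x = 2*2*2.1532 = 8.6128, grad_y = 2*8*-2.5006 = -40.0096
  x_1 = 2.1532 - 0.02*8.6128 = 1.9809
  y_1 = -2.5006 - 0.02*-40.0096 = -1.7004
Step 2: grad_x = 2*2*1.9809 = 7.9238, grad_y = 2*8*-1.7004 = -27.2065
  x_2 = 1.9809 - 0.02*7.9238 = 1.8225
  y_2 = -1.7004 - 0.02*-27.2065 = -1.1563
Step 3: grad_x = 2*2*1.8225 = 7.2899, grad_y = 2*8*-1.1563 = -18.5004
  x_3 = 1.8225 - 0.02*7.2899 = 1.6767
  y_3 = -1.1563 - 0.02*-18.5004 = -0.7863
Step 4: grad_x = 2*2*1.6767 = 6.7067, grad_y = 2*8*-0.7863 = -12.5803
  x_4 = 1.6767 - 0.02*6.7067 = 1.5425
  y_4 = -0.7863 - 0.02*-12.5803 = -0.5347
Step 5: grad_x = 2*2*1.5425 = 6.1701, grad_y = 2*8*-0.5347 = -8.5546
  x_5 = 1.5425 - 0.02*6.1701 = 1.4191
  y_5 = -0.5347 - 0.02*-8.5546 = -0.3636
f(1.4191, -0.3636) = 2*1.4191^2 + 8*(-0.3636)^2 = 5.0854


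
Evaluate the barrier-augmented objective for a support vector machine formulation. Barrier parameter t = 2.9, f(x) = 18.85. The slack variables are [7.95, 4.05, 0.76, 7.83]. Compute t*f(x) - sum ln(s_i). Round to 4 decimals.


Step 1: Compute log-barrier.
ln values: [2.0732, 1.3987, -0.2744, 2.058]
phi = -(2.0732 + 1.3987 - 0.2744 + 2.058) = -5.2554
Step 2: Compute augmented objective.
t*f(x) = 2.9*18.85 = 54.665
Total = 54.665 - 5.2554 = 49.4096


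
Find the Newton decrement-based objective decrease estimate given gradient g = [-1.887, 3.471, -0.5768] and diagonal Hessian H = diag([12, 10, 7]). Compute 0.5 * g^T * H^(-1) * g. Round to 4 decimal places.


Step 1: H is diagonal, so H^(-1) * g = [-0.1573, 0.3471, -0.0824].
Step 2: g^T H^(-1) g = sum_i g_i^2 / H_ii
  = (-1.887)^2/12 + (3.471)^2/10 + (-0.5768)^2/7
  = 0.2967 + 1.2048 + 0.0475 = 1.549
Step 3: Objective decrease = 0.5 * g^T H^(-1) g = 0.7745


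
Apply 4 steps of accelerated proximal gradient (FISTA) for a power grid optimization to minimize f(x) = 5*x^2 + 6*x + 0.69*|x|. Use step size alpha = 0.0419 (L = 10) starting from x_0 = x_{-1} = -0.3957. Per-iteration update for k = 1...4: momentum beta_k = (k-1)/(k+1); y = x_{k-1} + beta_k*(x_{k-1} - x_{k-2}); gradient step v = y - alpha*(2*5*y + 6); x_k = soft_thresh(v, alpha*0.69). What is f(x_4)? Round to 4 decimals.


FISTA on f(x) = 5*x^2 + 6*x + 0.69*|x|
L = 10, alpha = 0.0419
Iteration 1: beta = 0.0, y = -0.3957 + 0.0*(-0.3957 + 0.3957) = -0.3957
  grad(y) = 2.043, v = y - alpha*grad = -0.4813
  prox(v) = soft_thresh(-0.4813, 0.0289) = -0.4524
Iteration 2: beta = 0.3333, y = -0.4524 + 0.3333*(-0.4524 + 0.3957) = -0.4713
  grad(y) = 1.2871, v = y - alpha*grad = -0.5252
  prox(v) = soft_thresh(-0.5252, 0.0289) = -0.4963
Iteration 3: beta = 0.5, y = -0.4963 + 0.5*(-0.4963 + 0.4524) = -0.5183
  grad(y) = 0.8173, v = y - alpha*grad = -0.5525
  prox(v) = soft_thresh(-0.5525, 0.0289) = -0.5236
Iteration 4: beta = 0.6, y = -0.5236 + 0.6*(-0.5236 + 0.4963) = -0.54
  grad(y) = 0.6002, v = y - alpha*grad = -0.5651
  prox(v) = soft_thresh(-0.5651, 0.0289) = -0.5362
f(x_4) = 5*(-0.5362)^2 + 6*(-0.5362) + 0.69*|-0.5362| = -1.4097


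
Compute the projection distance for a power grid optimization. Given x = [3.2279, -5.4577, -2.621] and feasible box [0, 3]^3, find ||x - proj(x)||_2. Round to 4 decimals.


Project each component onto [0, 3].
clip(3.2279) = 3.0, clip(-5.4577) = 0.0, clip(-2.621) = 0.0
Projection = [3.0, 0.0, 0.0]
Squared diffs: [0.0519, 29.7865, 6.8696]
Distance = sqrt(36.708) = 6.0587
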